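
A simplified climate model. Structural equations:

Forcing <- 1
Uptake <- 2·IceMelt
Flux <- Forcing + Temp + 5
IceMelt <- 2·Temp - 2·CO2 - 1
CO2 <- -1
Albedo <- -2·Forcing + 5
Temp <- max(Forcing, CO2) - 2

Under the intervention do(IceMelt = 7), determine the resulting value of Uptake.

The intervention breaks the incoming arrows to IceMelt: IceMelt <- 2·Temp - 2·CO2 - 1 no longer applies, and IceMelt = 7.
Uptake = 2·IceMelt  [with IceMelt=7]  = 14

14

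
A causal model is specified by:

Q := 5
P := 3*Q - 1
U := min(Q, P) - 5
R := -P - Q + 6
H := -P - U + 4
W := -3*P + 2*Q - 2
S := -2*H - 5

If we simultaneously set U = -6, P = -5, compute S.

-35

The joint intervention fixes U = -6, P = -5, removing each variable's own equation.
H = -P - U + 4  [with P=-5, U=-6]  = 15
S = -2*H - 5  [with H=15]  = -35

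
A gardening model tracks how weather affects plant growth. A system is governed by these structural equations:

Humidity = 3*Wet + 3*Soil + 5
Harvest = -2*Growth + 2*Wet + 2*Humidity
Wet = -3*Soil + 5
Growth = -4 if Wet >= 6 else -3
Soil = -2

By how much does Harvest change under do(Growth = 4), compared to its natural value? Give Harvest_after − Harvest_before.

do(Growth=4) replaces the equation Growth = -4 if Wet >= 6 else -3 with the constant Growth = 4.
Wet = -3*Soil + 5  [with Soil=-2]  = 11
Humidity = 3*Wet + 3*Soil + 5  [with Wet=11, Soil=-2]  = 32
Harvest = -2*Growth + 2*Wet + 2*Humidity  [with Growth=4, Wet=11, Humidity=32]  = 78
Without intervention: Wet = -3*Soil + 5  [with Soil=-2]  = 11; Growth = -4 if Wet >= 6 else -3  [with Wet=11]  = -4; Humidity = 3*Wet + 3*Soil + 5  [with Wet=11, Soil=-2]  = 32; Harvest = -2*Growth + 2*Wet + 2*Humidity  [with Growth=-4, Wet=11, Humidity=32]  = 94.
Change = 78 − 94 = -16.

-16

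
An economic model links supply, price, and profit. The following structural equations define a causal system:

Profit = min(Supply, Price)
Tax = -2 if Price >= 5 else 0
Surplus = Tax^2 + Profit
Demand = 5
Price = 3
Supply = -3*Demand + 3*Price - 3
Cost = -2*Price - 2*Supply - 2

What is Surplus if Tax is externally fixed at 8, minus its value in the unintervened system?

Under do(Tax=8), the mechanism Tax = -2 if Price >= 5 else 0 is discarded; Tax is fixed at 8.
Supply = -3*Demand + 3*Price - 3  [with Demand=5, Price=3]  = -9
Profit = min(Supply, Price)  [with Supply=-9, Price=3]  = -9
Surplus = Tax^2 + Profit  [with Tax=8, Profit=-9]  = 55
Without intervention: Supply = -3*Demand + 3*Price - 3  [with Demand=5, Price=3]  = -9; Tax = -2 if Price >= 5 else 0  [with Price=3]  = 0; Profit = min(Supply, Price)  [with Supply=-9, Price=3]  = -9; Surplus = Tax^2 + Profit  [with Tax=0, Profit=-9]  = -9.
Change = 55 − (-9) = 64.

64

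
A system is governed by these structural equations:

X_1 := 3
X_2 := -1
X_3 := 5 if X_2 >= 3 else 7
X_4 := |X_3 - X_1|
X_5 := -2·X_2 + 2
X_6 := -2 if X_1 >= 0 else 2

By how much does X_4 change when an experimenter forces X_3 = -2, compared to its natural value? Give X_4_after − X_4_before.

1

The intervention breaks the incoming arrows to X_3: X_3 := 5 if X_2 >= 3 else 7 no longer applies, and X_3 = -2.
X_4 = |X_3 - X_1|  [with X_3=-2, X_1=3]  = 5
Without intervention: X_3 = 5 if X_2 >= 3 else 7  [with X_2=-1]  = 7; X_4 = |X_3 - X_1|  [with X_3=7, X_1=3]  = 4.
Change = 5 − 4 = 1.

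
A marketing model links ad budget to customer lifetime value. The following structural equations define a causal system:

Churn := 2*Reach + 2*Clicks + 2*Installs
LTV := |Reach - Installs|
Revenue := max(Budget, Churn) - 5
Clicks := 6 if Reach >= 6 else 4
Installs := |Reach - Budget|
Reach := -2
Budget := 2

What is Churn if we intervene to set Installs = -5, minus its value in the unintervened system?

Intervening sets Installs = -5 and removes its equation (Installs := |Reach - Budget|).
Clicks = 6 if Reach >= 6 else 4  [with Reach=-2]  = 4
Churn = 2*Reach + 2*Clicks + 2*Installs  [with Reach=-2, Clicks=4, Installs=-5]  = -6
Without intervention: Clicks = 6 if Reach >= 6 else 4  [with Reach=-2]  = 4; Installs = |Reach - Budget|  [with Reach=-2, Budget=2]  = 4; Churn = 2*Reach + 2*Clicks + 2*Installs  [with Reach=-2, Clicks=4, Installs=4]  = 12.
Change = -6 − 12 = -18.

-18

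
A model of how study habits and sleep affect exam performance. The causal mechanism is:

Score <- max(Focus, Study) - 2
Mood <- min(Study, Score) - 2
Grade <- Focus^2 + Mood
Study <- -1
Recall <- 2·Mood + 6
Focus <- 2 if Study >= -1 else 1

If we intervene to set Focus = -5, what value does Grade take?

Under do(Focus=-5), the mechanism Focus <- 2 if Study >= -1 else 1 is discarded; Focus is fixed at -5.
Score = max(Focus, Study) - 2  [with Focus=-5, Study=-1]  = -3
Mood = min(Study, Score) - 2  [with Study=-1, Score=-3]  = -5
Grade = Focus^2 + Mood  [with Focus=-5, Mood=-5]  = 20

20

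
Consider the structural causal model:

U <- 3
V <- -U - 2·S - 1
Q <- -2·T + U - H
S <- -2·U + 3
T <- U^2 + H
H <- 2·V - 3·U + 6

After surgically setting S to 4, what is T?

do(S=4) replaces the equation S <- -2·U + 3 with the constant S = 4.
V = -U - 2·S - 1  [with U=3, S=4]  = -12
H = 2·V - 3·U + 6  [with V=-12, U=3]  = -27
T = U^2 + H  [with U=3, H=-27]  = -18

-18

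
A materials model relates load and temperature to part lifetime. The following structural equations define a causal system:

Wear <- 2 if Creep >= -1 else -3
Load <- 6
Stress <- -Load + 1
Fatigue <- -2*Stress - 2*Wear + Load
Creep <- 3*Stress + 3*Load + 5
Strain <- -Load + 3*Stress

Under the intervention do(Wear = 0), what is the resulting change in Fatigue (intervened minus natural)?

4

The intervention breaks the incoming arrows to Wear: Wear <- 2 if Creep >= -1 else -3 no longer applies, and Wear = 0.
Stress = -Load + 1  [with Load=6]  = -5
Fatigue = -2*Stress - 2*Wear + Load  [with Stress=-5, Wear=0, Load=6]  = 16
Without intervention: Stress = -Load + 1  [with Load=6]  = -5; Creep = 3*Stress + 3*Load + 5  [with Stress=-5, Load=6]  = 8; Wear = 2 if Creep >= -1 else -3  [with Creep=8]  = 2; Fatigue = -2*Stress - 2*Wear + Load  [with Stress=-5, Wear=2, Load=6]  = 12.
Change = 16 − 12 = 4.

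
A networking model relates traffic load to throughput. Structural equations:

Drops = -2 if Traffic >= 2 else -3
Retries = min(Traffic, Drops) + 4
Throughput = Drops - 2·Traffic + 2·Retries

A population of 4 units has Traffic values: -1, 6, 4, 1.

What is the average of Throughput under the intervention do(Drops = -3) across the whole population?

-6

Every unit gets Drops=-3 under the intervention. Throughput values become 1, -13, -9, -3; E[Throughput|do(Drops=-3)] = -6.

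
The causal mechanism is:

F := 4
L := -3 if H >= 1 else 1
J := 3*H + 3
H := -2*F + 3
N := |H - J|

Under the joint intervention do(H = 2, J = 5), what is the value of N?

Setting H = 2, J = 5 by intervention discards those variables' equations.
N = |H - J|  [with H=2, J=5]  = 3

3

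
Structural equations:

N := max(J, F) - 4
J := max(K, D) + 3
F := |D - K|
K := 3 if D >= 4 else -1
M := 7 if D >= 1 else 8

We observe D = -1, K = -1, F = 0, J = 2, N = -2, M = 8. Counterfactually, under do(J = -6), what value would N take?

Intervening sets J = -6 and removes its equation (J := max(K, D) + 3).
K = 3 if D >= 4 else -1  [with D=-1]  = -1
F = |D - K|  [with D=-1, K=-1]  = 0
N = max(J, F) - 4  [with J=-6, F=0]  = -4

-4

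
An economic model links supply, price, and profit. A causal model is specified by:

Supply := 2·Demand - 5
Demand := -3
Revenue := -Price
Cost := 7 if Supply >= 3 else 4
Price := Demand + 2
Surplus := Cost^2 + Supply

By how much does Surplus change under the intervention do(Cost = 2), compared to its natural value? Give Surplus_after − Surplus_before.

Under do(Cost=2), the mechanism Cost := 7 if Supply >= 3 else 4 is discarded; Cost is fixed at 2.
Supply = 2·Demand - 5  [with Demand=-3]  = -11
Surplus = Cost^2 + Supply  [with Cost=2, Supply=-11]  = -7
Without intervention: Supply = 2·Demand - 5  [with Demand=-3]  = -11; Cost = 7 if Supply >= 3 else 4  [with Supply=-11]  = 4; Surplus = Cost^2 + Supply  [with Cost=4, Supply=-11]  = 5.
Change = -7 − 5 = -12.

-12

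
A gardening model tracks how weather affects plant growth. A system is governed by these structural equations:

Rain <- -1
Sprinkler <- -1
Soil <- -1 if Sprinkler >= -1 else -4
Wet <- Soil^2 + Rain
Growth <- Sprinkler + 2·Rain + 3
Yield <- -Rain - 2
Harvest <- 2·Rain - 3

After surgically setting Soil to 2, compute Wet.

The intervention breaks the incoming arrows to Soil: Soil <- -1 if Sprinkler >= -1 else -4 no longer applies, and Soil = 2.
Wet = Soil^2 + Rain  [with Soil=2, Rain=-1]  = 3

3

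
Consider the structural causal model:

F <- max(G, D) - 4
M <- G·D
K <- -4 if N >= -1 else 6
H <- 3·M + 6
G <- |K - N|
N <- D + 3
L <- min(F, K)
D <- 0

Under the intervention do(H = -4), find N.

3

The intervention breaks the incoming arrows to H: H <- 3·M + 6 no longer applies, and H = -4.
N is not downstream of the intervention, so its value is determined by the original equations.
N = D + 3  [with D=0]  = 3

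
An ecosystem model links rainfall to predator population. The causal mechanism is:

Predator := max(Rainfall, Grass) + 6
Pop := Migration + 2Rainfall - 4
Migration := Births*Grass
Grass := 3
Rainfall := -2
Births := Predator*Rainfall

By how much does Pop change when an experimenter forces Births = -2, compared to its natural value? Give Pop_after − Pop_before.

Under do(Births=-2), the mechanism Births := Predator*Rainfall is discarded; Births is fixed at -2.
Migration = Births*Grass  [with Births=-2, Grass=3]  = -6
Pop = Migration + 2Rainfall - 4  [with Migration=-6, Rainfall=-2]  = -14
Without intervention: Predator = max(Rainfall, Grass) + 6  [with Rainfall=-2, Grass=3]  = 9; Births = Predator*Rainfall  [with Predator=9, Rainfall=-2]  = -18; Migration = Births*Grass  [with Births=-18, Grass=3]  = -54; Pop = Migration + 2Rainfall - 4  [with Migration=-54, Rainfall=-2]  = -62.
Change = -14 − (-62) = 48.

48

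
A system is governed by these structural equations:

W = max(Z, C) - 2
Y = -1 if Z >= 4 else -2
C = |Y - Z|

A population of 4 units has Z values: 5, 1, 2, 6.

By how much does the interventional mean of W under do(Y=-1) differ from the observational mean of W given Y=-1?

do(Y=-1) breaks Y's dependence on Z. With Y=-1 fixed, W across the units is 4, 0, 1, 5, mean 2.5.
E[W|Y=-1] averages over only the 2 units with Y=-1 (Z = 5, 6): W = 4, 5, mean 4.5.
Difference = 2.5 − 4.5 = -2.

-2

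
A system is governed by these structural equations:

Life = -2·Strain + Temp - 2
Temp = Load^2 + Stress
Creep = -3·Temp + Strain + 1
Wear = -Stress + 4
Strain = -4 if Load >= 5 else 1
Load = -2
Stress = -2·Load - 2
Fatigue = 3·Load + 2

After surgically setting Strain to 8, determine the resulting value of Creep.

-9

do(Strain=8) replaces the equation Strain = -4 if Load >= 5 else 1 with the constant Strain = 8.
Stress = -2·Load - 2  [with Load=-2]  = 2
Temp = Load^2 + Stress  [with Load=-2, Stress=2]  = 6
Creep = -3·Temp + Strain + 1  [with Temp=6, Strain=8]  = -9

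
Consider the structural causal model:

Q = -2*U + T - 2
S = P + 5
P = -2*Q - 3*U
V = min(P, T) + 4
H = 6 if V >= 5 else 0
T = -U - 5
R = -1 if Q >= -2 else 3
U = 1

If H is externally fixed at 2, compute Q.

Intervening sets H = 2 and removes its equation (H = 6 if V >= 5 else 0).
Q is not downstream of the intervention, so its value is determined by the original equations.
T = -U - 5  [with U=1]  = -6
Q = -2*U + T - 2  [with U=1, T=-6]  = -10

-10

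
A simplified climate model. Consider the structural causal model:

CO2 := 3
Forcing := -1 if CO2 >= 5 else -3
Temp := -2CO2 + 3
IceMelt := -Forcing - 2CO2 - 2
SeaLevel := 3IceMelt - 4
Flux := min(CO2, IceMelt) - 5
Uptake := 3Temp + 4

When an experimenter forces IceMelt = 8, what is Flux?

-2

Under do(IceMelt=8), the mechanism IceMelt := -Forcing - 2CO2 - 2 is discarded; IceMelt is fixed at 8.
Flux = min(CO2, IceMelt) - 5  [with CO2=3, IceMelt=8]  = -2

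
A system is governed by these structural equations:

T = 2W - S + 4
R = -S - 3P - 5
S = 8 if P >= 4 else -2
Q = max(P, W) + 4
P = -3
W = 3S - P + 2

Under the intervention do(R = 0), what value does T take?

4

do(R=0) replaces the equation R = -S - 3P - 5 with the constant R = 0.
No directed path runs from R to T, so T keeps its natural value.
S = 8 if P >= 4 else -2  [with P=-3]  = -2
W = 3S - P + 2  [with S=-2, P=-3]  = -1
T = 2W - S + 4  [with W=-1, S=-2]  = 4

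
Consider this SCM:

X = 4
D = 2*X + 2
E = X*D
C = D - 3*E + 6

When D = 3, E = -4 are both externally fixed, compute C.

Setting D = 3, E = -4 by intervention discards those variables' equations.
C = D - 3*E + 6  [with D=3, E=-4]  = 21

21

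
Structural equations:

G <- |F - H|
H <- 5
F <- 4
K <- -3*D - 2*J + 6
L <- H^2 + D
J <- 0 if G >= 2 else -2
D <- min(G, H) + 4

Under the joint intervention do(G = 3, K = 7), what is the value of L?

32

Under do(G = 3, K = 7), each intervened variable's structural equation is replaced by its fixed value.
D = min(G, H) + 4  [with G=3, H=5]  = 7
L = H^2 + D  [with H=5, D=7]  = 32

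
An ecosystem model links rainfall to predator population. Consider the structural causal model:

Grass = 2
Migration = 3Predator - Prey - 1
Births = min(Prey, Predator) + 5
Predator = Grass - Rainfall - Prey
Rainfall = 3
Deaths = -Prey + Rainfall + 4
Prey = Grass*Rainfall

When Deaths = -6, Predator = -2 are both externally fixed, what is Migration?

-13

Under do(Deaths = -6, Predator = -2), each intervened variable's structural equation is replaced by its fixed value.
Prey = Grass*Rainfall  [with Grass=2, Rainfall=3]  = 6
Migration = 3Predator - Prey - 1  [with Predator=-2, Prey=6]  = -13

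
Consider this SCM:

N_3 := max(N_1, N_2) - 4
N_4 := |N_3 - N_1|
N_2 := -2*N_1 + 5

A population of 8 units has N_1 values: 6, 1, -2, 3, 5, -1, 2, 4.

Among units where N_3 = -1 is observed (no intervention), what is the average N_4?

E[N_4|N_3=-1] averages over only the 2 units with N_3=-1 (N_1 = 1, 3): N_4 = 2, 4, mean 3.

3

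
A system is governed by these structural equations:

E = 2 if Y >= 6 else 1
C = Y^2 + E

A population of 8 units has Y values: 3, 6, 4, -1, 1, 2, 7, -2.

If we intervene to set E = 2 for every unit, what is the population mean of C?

Under do(E=2), E's equation is replaced by E=2 for every unit. Per-unit C: 11, 38, 18, 3, 3, 6, 51, 6. Mean = 17.

17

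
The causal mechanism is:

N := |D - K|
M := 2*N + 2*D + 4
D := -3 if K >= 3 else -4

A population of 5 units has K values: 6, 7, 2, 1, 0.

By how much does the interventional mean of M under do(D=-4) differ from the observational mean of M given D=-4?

Under do(D=-4), D's equation is replaced by D=-4 for every unit. Per-unit M: 16, 18, 8, 6, 4. Mean = 10.4.
Conditioning on D=-4 selects the 3 unit(s) with K ∈ {2, 1, 0}. Their M values: 8, 6, 4. Mean = 6.
Difference = 10.4 − 6 = 4.4.

4.4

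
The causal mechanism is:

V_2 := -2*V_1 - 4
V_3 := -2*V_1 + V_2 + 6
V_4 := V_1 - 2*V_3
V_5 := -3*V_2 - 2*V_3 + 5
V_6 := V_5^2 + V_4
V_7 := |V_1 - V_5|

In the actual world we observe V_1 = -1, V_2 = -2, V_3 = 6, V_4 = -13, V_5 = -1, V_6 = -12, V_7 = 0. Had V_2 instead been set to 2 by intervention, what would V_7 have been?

Under do(V_2=2), the mechanism V_2 := -2*V_1 - 4 is discarded; V_2 is fixed at 2.
V_3 = -2*V_1 + V_2 + 6  [with V_1=-1, V_2=2]  = 10
V_5 = -3*V_2 - 2*V_3 + 5  [with V_2=2, V_3=10]  = -21
V_7 = |V_1 - V_5|  [with V_1=-1, V_5=-21]  = 20

20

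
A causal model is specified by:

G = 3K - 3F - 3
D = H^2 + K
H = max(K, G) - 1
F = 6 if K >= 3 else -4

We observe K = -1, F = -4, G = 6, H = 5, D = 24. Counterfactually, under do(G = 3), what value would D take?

3

do(G=3) replaces the equation G = 3K - 3F - 3 with the constant G = 3.
H = max(K, G) - 1  [with K=-1, G=3]  = 2
D = H^2 + K  [with H=2, K=-1]  = 3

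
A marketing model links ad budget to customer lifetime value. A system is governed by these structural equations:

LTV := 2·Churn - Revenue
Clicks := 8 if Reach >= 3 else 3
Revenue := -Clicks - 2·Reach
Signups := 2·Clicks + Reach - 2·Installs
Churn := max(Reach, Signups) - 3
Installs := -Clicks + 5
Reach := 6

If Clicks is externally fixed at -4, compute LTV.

14

Under do(Clicks=-4), the mechanism Clicks := 8 if Reach >= 3 else 3 is discarded; Clicks is fixed at -4.
Installs = -Clicks + 5  [with Clicks=-4]  = 9
Signups = 2·Clicks + Reach - 2·Installs  [with Clicks=-4, Reach=6, Installs=9]  = -20
Churn = max(Reach, Signups) - 3  [with Reach=6, Signups=-20]  = 3
Revenue = -Clicks - 2·Reach  [with Clicks=-4, Reach=6]  = -8
LTV = 2·Churn - Revenue  [with Churn=3, Revenue=-8]  = 14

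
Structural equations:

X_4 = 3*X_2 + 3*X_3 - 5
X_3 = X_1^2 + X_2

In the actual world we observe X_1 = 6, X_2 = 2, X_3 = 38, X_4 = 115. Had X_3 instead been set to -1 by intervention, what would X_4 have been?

-2

The intervention breaks the incoming arrows to X_3: X_3 = X_1^2 + X_2 no longer applies, and X_3 = -1.
X_4 = 3*X_2 + 3*X_3 - 5  [with X_2=2, X_3=-1]  = -2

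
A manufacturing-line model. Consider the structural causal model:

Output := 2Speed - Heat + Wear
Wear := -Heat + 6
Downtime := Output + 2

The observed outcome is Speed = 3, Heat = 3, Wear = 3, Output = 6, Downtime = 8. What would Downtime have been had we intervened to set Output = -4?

Intervening sets Output = -4 and removes its equation (Output := 2Speed - Heat + Wear).
Downtime = Output + 2  [with Output=-4]  = -2

-2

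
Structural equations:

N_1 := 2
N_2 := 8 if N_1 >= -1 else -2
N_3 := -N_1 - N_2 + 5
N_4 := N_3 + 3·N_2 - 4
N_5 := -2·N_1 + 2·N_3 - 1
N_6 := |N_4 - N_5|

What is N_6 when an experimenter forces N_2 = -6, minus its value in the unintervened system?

-4

Under do(N_2=-6), the mechanism N_2 := 8 if N_1 >= -1 else -2 is discarded; N_2 is fixed at -6.
N_3 = -N_1 - N_2 + 5  [with N_1=2, N_2=-6]  = 9
N_4 = N_3 + 3·N_2 - 4  [with N_3=9, N_2=-6]  = -13
N_5 = -2·N_1 + 2·N_3 - 1  [with N_1=2, N_3=9]  = 13
N_6 = |N_4 - N_5|  [with N_4=-13, N_5=13]  = 26
Without intervention: N_2 = 8 if N_1 >= -1 else -2  [with N_1=2]  = 8; N_3 = -N_1 - N_2 + 5  [with N_1=2, N_2=8]  = -5; N_4 = N_3 + 3·N_2 - 4  [with N_3=-5, N_2=8]  = 15; N_5 = -2·N_1 + 2·N_3 - 1  [with N_1=2, N_3=-5]  = -15; N_6 = |N_4 - N_5|  [with N_4=15, N_5=-15]  = 30.
Change = 26 − 30 = -4.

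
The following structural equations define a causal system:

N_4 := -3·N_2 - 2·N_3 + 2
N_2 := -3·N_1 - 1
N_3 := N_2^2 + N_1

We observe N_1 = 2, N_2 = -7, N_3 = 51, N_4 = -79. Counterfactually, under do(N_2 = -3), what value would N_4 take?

Under do(N_2=-3), the mechanism N_2 := -3·N_1 - 1 is discarded; N_2 is fixed at -3.
N_3 = N_2^2 + N_1  [with N_2=-3, N_1=2]  = 11
N_4 = -3·N_2 - 2·N_3 + 2  [with N_2=-3, N_3=11]  = -11

-11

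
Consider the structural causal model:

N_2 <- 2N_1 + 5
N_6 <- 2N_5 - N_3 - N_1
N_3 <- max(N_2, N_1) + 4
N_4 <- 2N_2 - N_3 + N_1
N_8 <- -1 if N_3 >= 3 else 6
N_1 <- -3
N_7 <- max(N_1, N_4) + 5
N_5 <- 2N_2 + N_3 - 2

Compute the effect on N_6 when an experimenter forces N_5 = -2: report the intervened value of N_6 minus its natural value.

-2

The intervention breaks the incoming arrows to N_5: N_5 <- 2N_2 + N_3 - 2 no longer applies, and N_5 = -2.
N_2 = 2N_1 + 5  [with N_1=-3]  = -1
N_3 = max(N_2, N_1) + 4  [with N_2=-1, N_1=-3]  = 3
N_6 = 2N_5 - N_3 - N_1  [with N_5=-2, N_3=3, N_1=-3]  = -4
Without intervention: N_2 = 2N_1 + 5  [with N_1=-3]  = -1; N_3 = max(N_2, N_1) + 4  [with N_2=-1, N_1=-3]  = 3; N_5 = 2N_2 + N_3 - 2  [with N_2=-1, N_3=3]  = -1; N_6 = 2N_5 - N_3 - N_1  [with N_5=-1, N_3=3, N_1=-3]  = -2.
Change = -4 − (-2) = -2.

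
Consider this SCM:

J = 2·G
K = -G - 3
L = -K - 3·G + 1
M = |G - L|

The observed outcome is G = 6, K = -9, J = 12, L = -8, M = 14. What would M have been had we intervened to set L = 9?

3

Intervening sets L = 9 and removes its equation (L = -K - 3·G + 1).
M = |G - L|  [with G=6, L=9]  = 3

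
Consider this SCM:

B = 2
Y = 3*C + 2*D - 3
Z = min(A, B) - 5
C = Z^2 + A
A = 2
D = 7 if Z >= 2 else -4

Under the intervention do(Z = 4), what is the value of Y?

The intervention breaks the incoming arrows to Z: Z = min(A, B) - 5 no longer applies, and Z = 4.
D = 7 if Z >= 2 else -4  [with Z=4]  = 7
C = Z^2 + A  [with Z=4, A=2]  = 18
Y = 3*C + 2*D - 3  [with C=18, D=7]  = 65

65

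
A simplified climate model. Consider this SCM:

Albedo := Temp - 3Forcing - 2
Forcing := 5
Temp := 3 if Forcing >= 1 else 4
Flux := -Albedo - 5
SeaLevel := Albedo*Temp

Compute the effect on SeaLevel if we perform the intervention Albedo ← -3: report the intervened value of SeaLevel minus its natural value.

The intervention breaks the incoming arrows to Albedo: Albedo := Temp - 3Forcing - 2 no longer applies, and Albedo = -3.
Temp = 3 if Forcing >= 1 else 4  [with Forcing=5]  = 3
SeaLevel = Albedo*Temp  [with Albedo=-3, Temp=3]  = -9
Without intervention: Temp = 3 if Forcing >= 1 else 4  [with Forcing=5]  = 3; Albedo = Temp - 3Forcing - 2  [with Temp=3, Forcing=5]  = -14; SeaLevel = Albedo*Temp  [with Albedo=-14, Temp=3]  = -42.
Change = -9 − (-42) = 33.

33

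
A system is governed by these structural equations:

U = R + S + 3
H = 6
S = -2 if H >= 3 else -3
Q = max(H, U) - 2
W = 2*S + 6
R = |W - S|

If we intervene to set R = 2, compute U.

3

Intervening sets R = 2 and removes its equation (R = |W - S|).
S = -2 if H >= 3 else -3  [with H=6]  = -2
U = R + S + 3  [with R=2, S=-2]  = 3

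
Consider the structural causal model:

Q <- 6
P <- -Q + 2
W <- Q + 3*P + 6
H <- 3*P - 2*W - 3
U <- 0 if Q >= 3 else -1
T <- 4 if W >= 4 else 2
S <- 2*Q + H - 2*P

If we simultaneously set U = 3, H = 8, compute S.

Setting U = 3, H = 8 by intervention discards those variables' equations.
P = -Q + 2  [with Q=6]  = -4
S = 2*Q + H - 2*P  [with Q=6, H=8, P=-4]  = 28

28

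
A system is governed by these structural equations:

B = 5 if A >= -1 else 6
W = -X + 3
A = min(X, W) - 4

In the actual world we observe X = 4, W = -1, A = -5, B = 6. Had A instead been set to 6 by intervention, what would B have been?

The intervention breaks the incoming arrows to A: A = min(X, W) - 4 no longer applies, and A = 6.
B = 5 if A >= -1 else 6  [with A=6]  = 5

5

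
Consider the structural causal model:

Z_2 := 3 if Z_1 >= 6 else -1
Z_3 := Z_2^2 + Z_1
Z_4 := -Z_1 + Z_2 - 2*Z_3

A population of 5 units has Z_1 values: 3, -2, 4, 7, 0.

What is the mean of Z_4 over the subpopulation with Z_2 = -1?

E[Z_4|Z_2=-1] averages over only the 4 units with Z_2=-1 (Z_1 = 3, -2, 4, 0): Z_4 = -12, 3, -15, -3, mean -6.75.

-6.75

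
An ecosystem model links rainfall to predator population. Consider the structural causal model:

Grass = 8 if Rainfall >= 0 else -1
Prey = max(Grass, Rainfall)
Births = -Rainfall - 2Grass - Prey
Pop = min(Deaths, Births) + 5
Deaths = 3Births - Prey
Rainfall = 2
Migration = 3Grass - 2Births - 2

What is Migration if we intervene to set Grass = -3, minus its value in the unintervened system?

-89

Under do(Grass=-3), the mechanism Grass = 8 if Rainfall >= 0 else -1 is discarded; Grass is fixed at -3.
Prey = max(Grass, Rainfall)  [with Grass=-3, Rainfall=2]  = 2
Births = -Rainfall - 2Grass - Prey  [with Rainfall=2, Grass=-3, Prey=2]  = 2
Migration = 3Grass - 2Births - 2  [with Grass=-3, Births=2]  = -15
Without intervention: Grass = 8 if Rainfall >= 0 else -1  [with Rainfall=2]  = 8; Prey = max(Grass, Rainfall)  [with Grass=8, Rainfall=2]  = 8; Births = -Rainfall - 2Grass - Prey  [with Rainfall=2, Grass=8, Prey=8]  = -26; Migration = 3Grass - 2Births - 2  [with Grass=8, Births=-26]  = 74.
Change = -15 − 74 = -89.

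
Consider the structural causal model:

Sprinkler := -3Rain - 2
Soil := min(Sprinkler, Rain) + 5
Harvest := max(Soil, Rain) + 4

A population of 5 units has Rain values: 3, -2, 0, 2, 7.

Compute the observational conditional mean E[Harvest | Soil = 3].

7

Conditioning on Soil=3 selects the 2 unit(s) with Rain ∈ {-2, 0}. Their Harvest values: 7, 7. Mean = 7.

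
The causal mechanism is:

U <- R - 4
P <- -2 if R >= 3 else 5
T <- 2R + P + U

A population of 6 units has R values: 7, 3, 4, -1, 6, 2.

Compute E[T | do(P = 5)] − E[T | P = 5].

9

do(P=5) breaks P's dependence on R. With P=5 fixed, T across the units is 22, 10, 13, -2, 19, 7, mean 11.5.
Observing P=5 restricts to units where P's equation naturally yields 5: R ∈ {-1, 2}. In that subpopulation T = -2, 7, mean 2.5.
Difference = 11.5 − 2.5 = 9.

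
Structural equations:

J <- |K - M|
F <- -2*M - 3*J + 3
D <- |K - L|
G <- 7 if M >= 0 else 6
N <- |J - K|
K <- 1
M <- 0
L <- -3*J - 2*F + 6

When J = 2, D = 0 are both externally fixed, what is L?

6

The joint intervention fixes J = 2, D = 0, removing each variable's own equation.
F = -2*M - 3*J + 3  [with M=0, J=2]  = -3
L = -3*J - 2*F + 6  [with J=2, F=-3]  = 6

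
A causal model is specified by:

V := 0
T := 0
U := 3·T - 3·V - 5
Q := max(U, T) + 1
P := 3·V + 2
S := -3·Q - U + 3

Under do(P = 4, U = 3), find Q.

4

Under do(P = 4, U = 3), each intervened variable's structural equation is replaced by its fixed value.
Q = max(U, T) + 1  [with U=3, T=0]  = 4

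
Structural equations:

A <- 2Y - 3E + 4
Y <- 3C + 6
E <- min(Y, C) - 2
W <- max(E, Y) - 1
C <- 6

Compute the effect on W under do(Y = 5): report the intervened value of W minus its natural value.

do(Y=5) replaces the equation Y <- 3C + 6 with the constant Y = 5.
E = min(Y, C) - 2  [with Y=5, C=6]  = 3
W = max(E, Y) - 1  [with E=3, Y=5]  = 4
Without intervention: Y = 3C + 6  [with C=6]  = 24; E = min(Y, C) - 2  [with Y=24, C=6]  = 4; W = max(E, Y) - 1  [with E=4, Y=24]  = 23.
Change = 4 − 23 = -19.

-19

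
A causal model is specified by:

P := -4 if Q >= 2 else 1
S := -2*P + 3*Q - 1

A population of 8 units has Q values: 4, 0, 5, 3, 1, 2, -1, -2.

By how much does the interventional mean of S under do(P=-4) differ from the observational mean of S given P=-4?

-6

The intervention sets P=-4 in all 8 units regardless of Q. Recomputing S per unit gives 19, 7, 22, 16, 10, 13, 4, 1; average 11.5.
E[S|P=-4] averages over only the 4 units with P=-4 (Q = 4, 5, 3, 2): S = 19, 22, 16, 13, mean 17.5.
Difference = 11.5 − 17.5 = -6.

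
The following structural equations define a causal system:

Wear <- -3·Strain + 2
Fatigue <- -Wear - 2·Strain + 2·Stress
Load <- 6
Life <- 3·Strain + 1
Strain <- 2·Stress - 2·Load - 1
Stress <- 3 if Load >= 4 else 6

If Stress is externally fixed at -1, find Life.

-44

Under do(Stress=-1), the mechanism Stress <- 3 if Load >= 4 else 6 is discarded; Stress is fixed at -1.
Strain = 2·Stress - 2·Load - 1  [with Stress=-1, Load=6]  = -15
Life = 3·Strain + 1  [with Strain=-15]  = -44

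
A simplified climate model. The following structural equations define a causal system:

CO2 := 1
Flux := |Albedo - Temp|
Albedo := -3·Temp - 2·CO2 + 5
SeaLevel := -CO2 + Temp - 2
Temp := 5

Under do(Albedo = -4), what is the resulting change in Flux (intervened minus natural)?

do(Albedo=-4) replaces the equation Albedo := -3·Temp - 2·CO2 + 5 with the constant Albedo = -4.
Flux = |Albedo - Temp|  [with Albedo=-4, Temp=5]  = 9
Without intervention: Albedo = -3·Temp - 2·CO2 + 5  [with Temp=5, CO2=1]  = -12; Flux = |Albedo - Temp|  [with Albedo=-12, Temp=5]  = 17.
Change = 9 − 17 = -8.

-8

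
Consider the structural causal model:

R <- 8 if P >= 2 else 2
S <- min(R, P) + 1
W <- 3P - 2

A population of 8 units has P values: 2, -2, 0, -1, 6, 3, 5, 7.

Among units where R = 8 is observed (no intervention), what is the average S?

5.6

E[S|R=8] averages over only the 5 units with R=8 (P = 2, 6, 3, 5, 7): S = 3, 7, 4, 6, 8, mean 5.6.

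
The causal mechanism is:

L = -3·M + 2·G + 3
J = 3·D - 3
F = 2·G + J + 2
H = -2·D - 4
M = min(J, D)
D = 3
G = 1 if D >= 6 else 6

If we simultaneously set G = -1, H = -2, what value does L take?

-8

The joint intervention fixes G = -1, H = -2, removing each variable's own equation.
J = 3·D - 3  [with D=3]  = 6
M = min(J, D)  [with J=6, D=3]  = 3
L = -3·M + 2·G + 3  [with M=3, G=-1]  = -8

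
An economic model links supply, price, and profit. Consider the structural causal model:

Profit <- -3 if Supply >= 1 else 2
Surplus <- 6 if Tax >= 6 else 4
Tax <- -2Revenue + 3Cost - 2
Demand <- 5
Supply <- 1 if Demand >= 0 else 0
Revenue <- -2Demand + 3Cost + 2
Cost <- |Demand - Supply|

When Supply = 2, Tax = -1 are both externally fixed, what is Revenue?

The joint intervention fixes Supply = 2, Tax = -1, removing each variable's own equation.
Cost = |Demand - Supply|  [with Demand=5, Supply=2]  = 3
Revenue = -2Demand + 3Cost + 2  [with Demand=5, Cost=3]  = 1

1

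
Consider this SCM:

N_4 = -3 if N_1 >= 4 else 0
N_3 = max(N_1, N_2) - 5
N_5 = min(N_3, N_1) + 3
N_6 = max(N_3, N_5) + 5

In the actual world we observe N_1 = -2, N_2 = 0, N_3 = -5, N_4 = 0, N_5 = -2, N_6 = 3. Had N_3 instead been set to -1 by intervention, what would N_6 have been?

The intervention breaks the incoming arrows to N_3: N_3 = max(N_1, N_2) - 5 no longer applies, and N_3 = -1.
N_5 = min(N_3, N_1) + 3  [with N_3=-1, N_1=-2]  = 1
N_6 = max(N_3, N_5) + 5  [with N_3=-1, N_5=1]  = 6

6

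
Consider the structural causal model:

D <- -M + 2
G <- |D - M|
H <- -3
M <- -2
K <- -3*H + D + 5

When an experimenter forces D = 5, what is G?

The intervention breaks the incoming arrows to D: D <- -M + 2 no longer applies, and D = 5.
G = |D - M|  [with D=5, M=-2]  = 7

7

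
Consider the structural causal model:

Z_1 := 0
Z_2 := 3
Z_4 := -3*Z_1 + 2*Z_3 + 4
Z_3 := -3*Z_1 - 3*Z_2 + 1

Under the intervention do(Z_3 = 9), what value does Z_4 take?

22

The intervention breaks the incoming arrows to Z_3: Z_3 := -3*Z_1 - 3*Z_2 + 1 no longer applies, and Z_3 = 9.
Z_4 = -3*Z_1 + 2*Z_3 + 4  [with Z_1=0, Z_3=9]  = 22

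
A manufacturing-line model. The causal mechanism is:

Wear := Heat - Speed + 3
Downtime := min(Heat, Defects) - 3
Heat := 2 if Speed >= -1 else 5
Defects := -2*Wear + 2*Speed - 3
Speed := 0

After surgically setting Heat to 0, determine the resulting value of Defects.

-9

Under do(Heat=0), the mechanism Heat := 2 if Speed >= -1 else 5 is discarded; Heat is fixed at 0.
Wear = Heat - Speed + 3  [with Heat=0, Speed=0]  = 3
Defects = -2*Wear + 2*Speed - 3  [with Wear=3, Speed=0]  = -9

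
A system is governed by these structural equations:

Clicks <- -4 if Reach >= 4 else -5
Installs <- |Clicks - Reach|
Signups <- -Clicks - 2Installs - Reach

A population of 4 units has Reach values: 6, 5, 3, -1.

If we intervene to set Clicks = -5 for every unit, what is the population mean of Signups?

-14.75

The intervention sets Clicks=-5 in all 4 units regardless of Reach. Recomputing Signups per unit gives -23, -20, -14, -2; average -14.75.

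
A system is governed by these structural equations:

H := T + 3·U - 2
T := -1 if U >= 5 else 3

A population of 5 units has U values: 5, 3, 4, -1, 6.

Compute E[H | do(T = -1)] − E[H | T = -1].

-6.3

Under do(T=-1), T's equation is replaced by T=-1 for every unit. Per-unit H: 12, 6, 9, -6, 15. Mean = 7.2.
Observing T=-1 restricts to units where T's equation naturally yields -1: U ∈ {5, 6}. In that subpopulation H = 12, 15, mean 13.5.
Difference = 7.2 − 13.5 = -6.3.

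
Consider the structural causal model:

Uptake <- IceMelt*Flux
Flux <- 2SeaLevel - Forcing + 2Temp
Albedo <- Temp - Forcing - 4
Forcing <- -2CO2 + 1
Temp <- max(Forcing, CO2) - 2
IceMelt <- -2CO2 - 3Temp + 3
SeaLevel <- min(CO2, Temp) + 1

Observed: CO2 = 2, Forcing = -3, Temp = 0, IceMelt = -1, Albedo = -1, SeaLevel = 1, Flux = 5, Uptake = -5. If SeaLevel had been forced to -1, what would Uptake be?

Intervening sets SeaLevel = -1 and removes its equation (SeaLevel <- min(CO2, Temp) + 1).
Forcing = -2CO2 + 1  [with CO2=2]  = -3
Temp = max(Forcing, CO2) - 2  [with Forcing=-3, CO2=2]  = 0
IceMelt = -2CO2 - 3Temp + 3  [with CO2=2, Temp=0]  = -1
Flux = 2SeaLevel - Forcing + 2Temp  [with SeaLevel=-1, Forcing=-3, Temp=0]  = 1
Uptake = IceMelt*Flux  [with IceMelt=-1, Flux=1]  = -1

-1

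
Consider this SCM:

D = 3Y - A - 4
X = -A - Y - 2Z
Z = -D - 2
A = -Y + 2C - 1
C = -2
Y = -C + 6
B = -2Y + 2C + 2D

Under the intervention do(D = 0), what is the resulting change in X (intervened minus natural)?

Under do(D=0), the mechanism D = 3Y - A - 4 is discarded; D is fixed at 0.
Y = -C + 6  [with C=-2]  = 8
A = -Y + 2C - 1  [with Y=8, C=-2]  = -13
Z = -D - 2  [with D=0]  = -2
X = -A - Y - 2Z  [with A=-13, Y=8, Z=-2]  = 9
Without intervention: Y = -C + 6  [with C=-2]  = 8; A = -Y + 2C - 1  [with Y=8, C=-2]  = -13; D = 3Y - A - 4  [with Y=8, A=-13]  = 33; Z = -D - 2  [with D=33]  = -35; X = -A - Y - 2Z  [with A=-13, Y=8, Z=-35]  = 75.
Change = 9 − 75 = -66.

-66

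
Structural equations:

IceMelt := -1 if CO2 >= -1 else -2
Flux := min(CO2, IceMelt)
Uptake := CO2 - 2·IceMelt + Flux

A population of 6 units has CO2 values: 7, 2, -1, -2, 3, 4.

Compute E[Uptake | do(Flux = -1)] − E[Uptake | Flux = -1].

-0.5

Every unit gets Flux=-1 under the intervention. Uptake values become 8, 3, 0, 1, 4, 5; E[Uptake|do(Flux=-1)] = 3.5.
Observing Flux=-1 restricts to units where Flux's equation naturally yields -1: CO2 ∈ {7, 2, -1, 3, 4}. In that subpopulation Uptake = 8, 3, 0, 4, 5, mean 4.
Difference = 3.5 − 4 = -0.5.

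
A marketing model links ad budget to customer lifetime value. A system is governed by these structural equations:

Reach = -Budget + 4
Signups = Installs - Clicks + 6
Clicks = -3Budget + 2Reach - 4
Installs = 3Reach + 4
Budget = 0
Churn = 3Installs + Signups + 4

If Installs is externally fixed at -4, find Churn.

Under do(Installs=-4), the mechanism Installs = 3Reach + 4 is discarded; Installs is fixed at -4.
Reach = -Budget + 4  [with Budget=0]  = 4
Clicks = -3Budget + 2Reach - 4  [with Budget=0, Reach=4]  = 4
Signups = Installs - Clicks + 6  [with Installs=-4, Clicks=4]  = -2
Churn = 3Installs + Signups + 4  [with Installs=-4, Signups=-2]  = -10

-10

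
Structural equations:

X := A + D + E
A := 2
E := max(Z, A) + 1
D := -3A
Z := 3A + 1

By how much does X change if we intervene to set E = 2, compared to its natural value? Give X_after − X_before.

Intervening sets E = 2 and removes its equation (E := max(Z, A) + 1).
D = -3A  [with A=2]  = -6
X = A + D + E  [with A=2, D=-6, E=2]  = -2
Without intervention: D = -3A  [with A=2]  = -6; Z = 3A + 1  [with A=2]  = 7; E = max(Z, A) + 1  [with Z=7, A=2]  = 8; X = A + D + E  [with A=2, D=-6, E=8]  = 4.
Change = -2 − 4 = -6.

-6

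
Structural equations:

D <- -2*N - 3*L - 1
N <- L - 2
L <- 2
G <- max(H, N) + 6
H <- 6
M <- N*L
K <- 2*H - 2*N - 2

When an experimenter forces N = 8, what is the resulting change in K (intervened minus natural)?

The intervention breaks the incoming arrows to N: N <- L - 2 no longer applies, and N = 8.
K = 2*H - 2*N - 2  [with H=6, N=8]  = -6
Without intervention: N = L - 2  [with L=2]  = 0; K = 2*H - 2*N - 2  [with H=6, N=0]  = 10.
Change = -6 − 10 = -16.

-16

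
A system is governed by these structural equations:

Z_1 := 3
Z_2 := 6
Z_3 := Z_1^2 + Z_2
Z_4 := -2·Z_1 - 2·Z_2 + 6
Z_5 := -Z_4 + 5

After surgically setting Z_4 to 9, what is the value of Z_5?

Intervening sets Z_4 = 9 and removes its equation (Z_4 := -2·Z_1 - 2·Z_2 + 6).
Z_5 = -Z_4 + 5  [with Z_4=9]  = -4

-4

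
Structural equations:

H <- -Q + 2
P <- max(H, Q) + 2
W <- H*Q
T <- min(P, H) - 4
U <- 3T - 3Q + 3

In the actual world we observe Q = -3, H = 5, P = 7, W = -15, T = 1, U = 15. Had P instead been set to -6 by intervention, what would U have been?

The intervention breaks the incoming arrows to P: P <- max(H, Q) + 2 no longer applies, and P = -6.
H = -Q + 2  [with Q=-3]  = 5
T = min(P, H) - 4  [with P=-6, H=5]  = -10
U = 3T - 3Q + 3  [with T=-10, Q=-3]  = -18

-18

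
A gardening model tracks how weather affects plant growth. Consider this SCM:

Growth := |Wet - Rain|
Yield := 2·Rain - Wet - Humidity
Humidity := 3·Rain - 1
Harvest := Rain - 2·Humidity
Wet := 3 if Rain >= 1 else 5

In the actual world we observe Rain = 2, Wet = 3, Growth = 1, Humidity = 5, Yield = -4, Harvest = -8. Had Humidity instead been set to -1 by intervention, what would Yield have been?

2

Intervening sets Humidity = -1 and removes its equation (Humidity := 3·Rain - 1).
Wet = 3 if Rain >= 1 else 5  [with Rain=2]  = 3
Yield = 2·Rain - Wet - Humidity  [with Rain=2, Wet=3, Humidity=-1]  = 2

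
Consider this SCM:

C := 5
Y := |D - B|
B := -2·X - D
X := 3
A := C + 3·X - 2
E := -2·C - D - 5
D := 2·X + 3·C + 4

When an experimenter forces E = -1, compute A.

12

The intervention breaks the incoming arrows to E: E := -2·C - D - 5 no longer applies, and E = -1.
A is not downstream of the intervention, so its value is determined by the original equations.
A = C + 3·X - 2  [with C=5, X=3]  = 12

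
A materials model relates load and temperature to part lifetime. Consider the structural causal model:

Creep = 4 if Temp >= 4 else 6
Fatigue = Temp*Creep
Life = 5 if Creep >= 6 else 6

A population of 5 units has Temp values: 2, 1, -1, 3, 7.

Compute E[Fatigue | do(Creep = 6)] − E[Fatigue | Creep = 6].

6.9

Under do(Creep=6), Creep's equation is replaced by Creep=6 for every unit. Per-unit Fatigue: 12, 6, -6, 18, 42. Mean = 14.4.
Conditioning on Creep=6 selects the 4 unit(s) with Temp ∈ {2, 1, -1, 3}. Their Fatigue values: 12, 6, -6, 18. Mean = 7.5.
Difference = 14.4 − 7.5 = 6.9.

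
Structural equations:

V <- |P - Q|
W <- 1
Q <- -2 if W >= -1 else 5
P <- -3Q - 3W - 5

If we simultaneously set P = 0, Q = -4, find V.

The joint intervention fixes P = 0, Q = -4, removing each variable's own equation.
V = |P - Q|  [with P=0, Q=-4]  = 4

4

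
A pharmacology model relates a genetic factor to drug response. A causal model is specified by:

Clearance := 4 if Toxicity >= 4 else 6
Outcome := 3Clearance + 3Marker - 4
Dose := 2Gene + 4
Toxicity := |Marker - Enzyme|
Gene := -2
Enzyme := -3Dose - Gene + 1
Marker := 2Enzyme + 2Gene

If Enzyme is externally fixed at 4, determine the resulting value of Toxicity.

0

do(Enzyme=4) replaces the equation Enzyme := -3Dose - Gene + 1 with the constant Enzyme = 4.
Marker = 2Enzyme + 2Gene  [with Enzyme=4, Gene=-2]  = 4
Toxicity = |Marker - Enzyme|  [with Marker=4, Enzyme=4]  = 0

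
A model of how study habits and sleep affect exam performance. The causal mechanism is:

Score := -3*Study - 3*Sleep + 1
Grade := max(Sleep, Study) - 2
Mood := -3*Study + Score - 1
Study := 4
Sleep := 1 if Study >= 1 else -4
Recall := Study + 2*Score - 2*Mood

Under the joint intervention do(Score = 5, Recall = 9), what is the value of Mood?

-8

The joint intervention fixes Score = 5, Recall = 9, removing each variable's own equation.
Mood = -3*Study + Score - 1  [with Study=4, Score=5]  = -8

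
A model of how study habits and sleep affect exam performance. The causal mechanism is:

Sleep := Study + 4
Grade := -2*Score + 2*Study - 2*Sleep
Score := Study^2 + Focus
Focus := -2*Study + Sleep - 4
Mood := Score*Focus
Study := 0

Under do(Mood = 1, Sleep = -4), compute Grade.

The joint intervention fixes Mood = 1, Sleep = -4, removing each variable's own equation.
Focus = -2*Study + Sleep - 4  [with Study=0, Sleep=-4]  = -8
Score = Study^2 + Focus  [with Study=0, Focus=-8]  = -8
Grade = -2*Score + 2*Study - 2*Sleep  [with Score=-8, Study=0, Sleep=-4]  = 24

24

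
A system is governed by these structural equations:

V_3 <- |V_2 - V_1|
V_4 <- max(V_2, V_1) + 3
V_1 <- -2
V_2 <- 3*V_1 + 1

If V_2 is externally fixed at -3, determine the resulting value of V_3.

The intervention breaks the incoming arrows to V_2: V_2 <- 3*V_1 + 1 no longer applies, and V_2 = -3.
V_3 = |V_2 - V_1|  [with V_2=-3, V_1=-2]  = 1

1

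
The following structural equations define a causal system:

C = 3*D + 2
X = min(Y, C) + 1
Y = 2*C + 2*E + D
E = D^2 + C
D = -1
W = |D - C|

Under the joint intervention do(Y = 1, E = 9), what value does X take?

0

The joint intervention fixes Y = 1, E = 9, removing each variable's own equation.
C = 3*D + 2  [with D=-1]  = -1
X = min(Y, C) + 1  [with Y=1, C=-1]  = 0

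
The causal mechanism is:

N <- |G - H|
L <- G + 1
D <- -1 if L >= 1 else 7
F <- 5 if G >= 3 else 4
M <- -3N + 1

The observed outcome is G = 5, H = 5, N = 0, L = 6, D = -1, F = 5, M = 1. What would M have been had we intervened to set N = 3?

-8

The intervention breaks the incoming arrows to N: N <- |G - H| no longer applies, and N = 3.
M = -3N + 1  [with N=3]  = -8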